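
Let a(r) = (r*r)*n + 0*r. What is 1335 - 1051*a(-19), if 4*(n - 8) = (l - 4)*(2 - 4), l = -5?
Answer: -9482605/2 ≈ -4.7413e+6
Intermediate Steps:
n = 25/2 (n = 8 + ((-5 - 4)*(2 - 4))/4 = 8 + (-9*(-2))/4 = 8 + (1/4)*18 = 8 + 9/2 = 25/2 ≈ 12.500)
a(r) = 25*r**2/2 (a(r) = (r*r)*(25/2) + 0*r = r**2*(25/2) + 0 = 25*r**2/2 + 0 = 25*r**2/2)
1335 - 1051*a(-19) = 1335 - 26275*(-19)**2/2 = 1335 - 26275*361/2 = 1335 - 1051*9025/2 = 1335 - 9485275/2 = -9482605/2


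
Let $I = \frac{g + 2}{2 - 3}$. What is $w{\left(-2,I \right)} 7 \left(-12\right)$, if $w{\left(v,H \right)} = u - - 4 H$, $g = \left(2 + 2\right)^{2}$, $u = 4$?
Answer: $5712$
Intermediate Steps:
$g = 16$ ($g = 4^{2} = 16$)
$I = -18$ ($I = \frac{16 + 2}{2 - 3} = \frac{18}{-1} = 18 \left(-1\right) = -18$)
$w{\left(v,H \right)} = 4 + 4 H$ ($w{\left(v,H \right)} = 4 - - 4 H = 4 + 4 H$)
$w{\left(-2,I \right)} 7 \left(-12\right) = \left(4 + 4 \left(-18\right)\right) 7 \left(-12\right) = \left(4 - 72\right) 7 \left(-12\right) = \left(-68\right) 7 \left(-12\right) = \left(-476\right) \left(-12\right) = 5712$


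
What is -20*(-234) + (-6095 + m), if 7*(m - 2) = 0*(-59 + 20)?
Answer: -1413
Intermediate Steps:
m = 2 (m = 2 + (0*(-59 + 20))/7 = 2 + (0*(-39))/7 = 2 + (⅐)*0 = 2 + 0 = 2)
-20*(-234) + (-6095 + m) = -20*(-234) + (-6095 + 2) = 4680 - 6093 = -1413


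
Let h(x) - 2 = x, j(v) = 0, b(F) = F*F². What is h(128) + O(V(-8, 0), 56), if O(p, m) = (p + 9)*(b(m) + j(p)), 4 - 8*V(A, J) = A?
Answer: 1844098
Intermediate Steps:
b(F) = F³
V(A, J) = ½ - A/8
h(x) = 2 + x
O(p, m) = m³*(9 + p) (O(p, m) = (p + 9)*(m³ + 0) = (9 + p)*m³ = m³*(9 + p))
h(128) + O(V(-8, 0), 56) = (2 + 128) + 56³*(9 + (½ - ⅛*(-8))) = 130 + 175616*(9 + (½ + 1)) = 130 + 175616*(9 + 3/2) = 130 + 175616*(21/2) = 130 + 1843968 = 1844098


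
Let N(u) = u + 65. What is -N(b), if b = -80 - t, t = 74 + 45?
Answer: 134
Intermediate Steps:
t = 119
b = -199 (b = -80 - 1*119 = -80 - 119 = -199)
N(u) = 65 + u
-N(b) = -(65 - 199) = -1*(-134) = 134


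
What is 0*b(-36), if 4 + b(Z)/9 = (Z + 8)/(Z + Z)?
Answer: 0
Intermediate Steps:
b(Z) = -36 + 9*(8 + Z)/(2*Z) (b(Z) = -36 + 9*((Z + 8)/(Z + Z)) = -36 + 9*((8 + Z)/((2*Z))) = -36 + 9*((8 + Z)*(1/(2*Z))) = -36 + 9*((8 + Z)/(2*Z)) = -36 + 9*(8 + Z)/(2*Z))
0*b(-36) = 0*(-63/2 + 36/(-36)) = 0*(-63/2 + 36*(-1/36)) = 0*(-63/2 - 1) = 0*(-65/2) = 0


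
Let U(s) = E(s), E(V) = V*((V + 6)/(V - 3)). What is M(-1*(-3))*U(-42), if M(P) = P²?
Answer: -1512/5 ≈ -302.40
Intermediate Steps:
E(V) = V*(6 + V)/(-3 + V) (E(V) = V*((6 + V)/(-3 + V)) = V*(6 + V)/(-3 + V))
U(s) = s*(6 + s)/(-3 + s)
M(-1*(-3))*U(-42) = (-1*(-3))²*(-42*(6 - 42)/(-3 - 42)) = 3²*(-42*(-36)/(-45)) = 9*(-42*(-1/45)*(-36)) = 9*(-168/5) = -1512/5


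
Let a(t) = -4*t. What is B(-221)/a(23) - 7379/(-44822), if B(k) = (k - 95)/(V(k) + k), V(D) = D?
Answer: 17868494/113915113 ≈ 0.15686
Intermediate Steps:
B(k) = (-95 + k)/(2*k) (B(k) = (k - 95)/(k + k) = (-95 + k)/((2*k)) = (-95 + k)*(1/(2*k)) = (-95 + k)/(2*k))
B(-221)/a(23) - 7379/(-44822) = ((½)*(-95 - 221)/(-221))/((-4*23)) - 7379/(-44822) = ((½)*(-1/221)*(-316))/(-92) - 7379*(-1/44822) = (158/221)*(-1/92) + 7379/44822 = -79/10166 + 7379/44822 = 17868494/113915113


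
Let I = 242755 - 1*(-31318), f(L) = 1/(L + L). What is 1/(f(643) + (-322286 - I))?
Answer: -1286/766917673 ≈ -1.6768e-6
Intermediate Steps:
f(L) = 1/(2*L)
I = 274073 (I = 242755 + 31318 = 274073)
1/(f(643) + (-322286 - I)) = 1/((½)/643 + (-322286 - 1*274073)) = 1/((½)*(1/643) + (-322286 - 274073)) = 1/(1/1286 - 596359) = 1/(-766917673/1286) = -1286/766917673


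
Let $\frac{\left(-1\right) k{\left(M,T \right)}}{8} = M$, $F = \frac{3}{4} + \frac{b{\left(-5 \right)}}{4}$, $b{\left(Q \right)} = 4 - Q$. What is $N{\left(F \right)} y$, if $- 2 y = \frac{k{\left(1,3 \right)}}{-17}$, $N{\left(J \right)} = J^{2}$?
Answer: $- \frac{36}{17} \approx -2.1176$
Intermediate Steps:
$F = 3$ ($F = \frac{3}{4} + \frac{4 - -5}{4} = 3 \cdot \frac{1}{4} + \left(4 + 5\right) \frac{1}{4} = \frac{3}{4} + 9 \cdot \frac{1}{4} = \frac{3}{4} + \frac{9}{4} = 3$)
$k{\left(M,T \right)} = - 8 M$
$y = - \frac{4}{17}$ ($y = - \frac{\left(-8\right) 1 \frac{1}{-17}}{2} = - \frac{\left(-8\right) \left(- \frac{1}{17}\right)}{2} = \left(- \frac{1}{2}\right) \frac{8}{17} = - \frac{4}{17} \approx -0.23529$)
$N{\left(F \right)} y = 3^{2} \left(- \frac{4}{17}\right) = 9 \left(- \frac{4}{17}\right) = - \frac{36}{17}$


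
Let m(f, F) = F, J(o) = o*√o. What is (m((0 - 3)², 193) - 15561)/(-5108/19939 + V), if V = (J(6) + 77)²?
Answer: -37542905472899944/12974579736119233 + 5645417560239072*√6/12974579736119233 ≈ -1.8278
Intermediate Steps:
J(o) = o^(3/2)
V = (77 + 6*√6)² (V = (6^(3/2) + 77)² = (6*√6 + 77)² = (77 + 6*√6)² ≈ 8408.3)
(m((0 - 3)², 193) - 15561)/(-5108/19939 + V) = (193 - 15561)/(-5108/19939 + (6145 + 924*√6)) = -15368/(-5108*1/19939 + (6145 + 924*√6)) = -15368/(-5108/19939 + (6145 + 924*√6)) = -15368/(122520047/19939 + 924*√6)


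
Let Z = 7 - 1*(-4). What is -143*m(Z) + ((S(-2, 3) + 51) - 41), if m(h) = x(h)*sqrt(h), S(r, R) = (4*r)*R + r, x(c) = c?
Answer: -16 - 1573*sqrt(11) ≈ -5233.0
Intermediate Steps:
S(r, R) = r + 4*R*r (S(r, R) = 4*R*r + r = r + 4*R*r)
Z = 11 (Z = 7 + 4 = 11)
m(h) = h**(3/2) (m(h) = h*sqrt(h) = h**(3/2))
-143*m(Z) + ((S(-2, 3) + 51) - 41) = -1573*sqrt(11) + ((-2*(1 + 4*3) + 51) - 41) = -1573*sqrt(11) + ((-2*(1 + 12) + 51) - 41) = -1573*sqrt(11) + ((-2*13 + 51) - 41) = -1573*sqrt(11) + ((-26 + 51) - 41) = -1573*sqrt(11) + (25 - 41) = -1573*sqrt(11) - 16 = -16 - 1573*sqrt(11)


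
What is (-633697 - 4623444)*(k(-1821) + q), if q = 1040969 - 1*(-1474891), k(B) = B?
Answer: -13216657502499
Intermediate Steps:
q = 2515860 (q = 1040969 + 1474891 = 2515860)
(-633697 - 4623444)*(k(-1821) + q) = (-633697 - 4623444)*(-1821 + 2515860) = -5257141*2514039 = -13216657502499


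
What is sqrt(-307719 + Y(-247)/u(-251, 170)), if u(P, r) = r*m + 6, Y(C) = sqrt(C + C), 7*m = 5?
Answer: sqrt(-61210232604 + 1561*I*sqrt(494))/446 ≈ 0.00015721 + 554.72*I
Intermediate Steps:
m = 5/7 (m = (1/7)*5 = 5/7 ≈ 0.71429)
Y(C) = sqrt(2)*sqrt(C) (Y(C) = sqrt(2*C) = sqrt(2)*sqrt(C))
u(P, r) = 6 + 5*r/7 (u(P, r) = r*(5/7) + 6 = 5*r/7 + 6 = 6 + 5*r/7)
sqrt(-307719 + Y(-247)/u(-251, 170)) = sqrt(-307719 + (sqrt(2)*sqrt(-247))/(6 + (5/7)*170)) = sqrt(-307719 + (sqrt(2)*(I*sqrt(247)))/(6 + 850/7)) = sqrt(-307719 + (I*sqrt(494))/(892/7)) = sqrt(-307719 + (I*sqrt(494))*(7/892)) = sqrt(-307719 + 7*I*sqrt(494)/892)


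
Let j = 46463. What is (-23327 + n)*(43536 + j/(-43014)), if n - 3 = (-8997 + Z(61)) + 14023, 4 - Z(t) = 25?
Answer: -34304361660079/43014 ≈ -7.9752e+8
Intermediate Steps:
Z(t) = -21 (Z(t) = 4 - 1*25 = 4 - 25 = -21)
n = 5008 (n = 3 + ((-8997 - 21) + 14023) = 3 + (-9018 + 14023) = 3 + 5005 = 5008)
(-23327 + n)*(43536 + j/(-43014)) = (-23327 + 5008)*(43536 + 46463/(-43014)) = -18319*(43536 + 46463*(-1/43014)) = -18319*(43536 - 46463/43014) = -18319*1872611041/43014 = -34304361660079/43014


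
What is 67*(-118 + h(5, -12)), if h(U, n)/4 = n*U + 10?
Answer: -21306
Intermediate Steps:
h(U, n) = 40 + 4*U*n (h(U, n) = 4*(n*U + 10) = 4*(U*n + 10) = 4*(10 + U*n) = 40 + 4*U*n)
67*(-118 + h(5, -12)) = 67*(-118 + (40 + 4*5*(-12))) = 67*(-118 + (40 - 240)) = 67*(-118 - 200) = 67*(-318) = -21306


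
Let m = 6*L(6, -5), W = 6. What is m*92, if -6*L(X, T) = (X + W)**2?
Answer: -13248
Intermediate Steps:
L(X, T) = -(6 + X)**2/6 (L(X, T) = -(X + 6)**2/6 = -(6 + X)**2/6)
m = -144 (m = 6*(-(6 + 6)**2/6) = 6*(-1/6*12**2) = 6*(-1/6*144) = 6*(-24) = -144)
m*92 = -144*92 = -13248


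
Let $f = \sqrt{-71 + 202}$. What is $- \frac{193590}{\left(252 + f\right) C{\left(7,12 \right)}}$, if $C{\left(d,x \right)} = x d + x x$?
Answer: $- \frac{4065390}{1204087} + \frac{32265 \sqrt{131}}{2408174} \approx -3.223$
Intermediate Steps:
$C{\left(d,x \right)} = x^{2} + d x$ ($C{\left(d,x \right)} = d x + x^{2} = x^{2} + d x$)
$f = \sqrt{131} \approx 11.446$
$- \frac{193590}{\left(252 + f\right) C{\left(7,12 \right)}} = - \frac{193590}{\left(252 + \sqrt{131}\right) 12 \left(7 + 12\right)} = - \frac{193590}{\left(252 + \sqrt{131}\right) 12 \cdot 19} = - \frac{193590}{\left(252 + \sqrt{131}\right) 228} = - \frac{193590}{57456 + 228 \sqrt{131}}$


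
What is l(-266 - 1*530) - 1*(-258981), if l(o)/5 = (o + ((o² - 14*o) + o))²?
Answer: 2068325640101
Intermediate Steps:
l(o) = 5*(o² - 12*o)² (l(o) = 5*(o + ((o² - 14*o) + o))² = 5*(o + (o² - 13*o))² = 5*(o² - 12*o)²)
l(-266 - 1*530) - 1*(-258981) = 5*(-266 - 1*530)²*(-12 + (-266 - 1*530))² - 1*(-258981) = 5*(-266 - 530)²*(-12 + (-266 - 530))² + 258981 = 5*(-796)²*(-12 - 796)² + 258981 = 5*633616*(-808)² + 258981 = 5*633616*652864 + 258981 = 2068325381120 + 258981 = 2068325640101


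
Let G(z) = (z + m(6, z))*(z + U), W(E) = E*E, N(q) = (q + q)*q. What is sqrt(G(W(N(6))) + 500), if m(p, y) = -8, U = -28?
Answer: 2*sqrt(6671989) ≈ 5166.0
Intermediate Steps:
N(q) = 2*q**2 (N(q) = (2*q)*q = 2*q**2)
W(E) = E**2
G(z) = (-28 + z)*(-8 + z) (G(z) = (z - 8)*(z - 28) = (-8 + z)*(-28 + z) = (-28 + z)*(-8 + z))
sqrt(G(W(N(6))) + 500) = sqrt((224 + ((2*6**2)**2)**2 - 36*(2*6**2)**2) + 500) = sqrt((224 + ((2*36)**2)**2 - 36*(2*36)**2) + 500) = sqrt((224 + (72**2)**2 - 36*72**2) + 500) = sqrt((224 + 5184**2 - 36*5184) + 500) = sqrt((224 + 26873856 - 186624) + 500) = sqrt(26687456 + 500) = sqrt(26687956) = 2*sqrt(6671989)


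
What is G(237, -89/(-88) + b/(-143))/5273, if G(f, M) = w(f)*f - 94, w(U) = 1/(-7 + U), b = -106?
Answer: -21383/1212790 ≈ -0.017631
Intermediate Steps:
G(f, M) = -94 + f/(-7 + f) (G(f, M) = f/(-7 + f) - 94 = -94 + f/(-7 + f))
G(237, -89/(-88) + b/(-143))/5273 = ((658 - 93*237)/(-7 + 237))/5273 = ((658 - 22041)/230)*(1/5273) = ((1/230)*(-21383))*(1/5273) = -21383/230*1/5273 = -21383/1212790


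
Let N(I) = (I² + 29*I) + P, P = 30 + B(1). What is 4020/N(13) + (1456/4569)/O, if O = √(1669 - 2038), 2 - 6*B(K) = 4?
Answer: 12060/1727 - 1456*I*√41/561987 ≈ 6.9832 - 0.016589*I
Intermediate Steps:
B(K) = -⅓ (B(K) = ⅓ - ⅙*4 = ⅓ - ⅔ = -⅓)
P = 89/3 (P = 30 - ⅓ = 89/3 ≈ 29.667)
N(I) = 89/3 + I² + 29*I (N(I) = (I² + 29*I) + 89/3 = 89/3 + I² + 29*I)
O = 3*I*√41 (O = √(-369) = 3*I*√41 ≈ 19.209*I)
4020/N(13) + (1456/4569)/O = 4020/(89/3 + 13² + 29*13) + (1456/4569)/((3*I*√41)) = 4020/(89/3 + 169 + 377) + (1456*(1/4569))*(-I*√41/123) = 4020/(1727/3) + 1456*(-I*√41/123)/4569 = 4020*(3/1727) - 1456*I*√41/561987 = 12060/1727 - 1456*I*√41/561987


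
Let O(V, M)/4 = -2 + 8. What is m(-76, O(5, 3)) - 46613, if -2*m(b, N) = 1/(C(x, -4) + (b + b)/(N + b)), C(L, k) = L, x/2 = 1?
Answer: -5966477/128 ≈ -46613.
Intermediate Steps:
x = 2 (x = 2*1 = 2)
O(V, M) = 24 (O(V, M) = 4*(-2 + 8) = 4*6 = 24)
m(b, N) = -1/(2*(2 + 2*b/(N + b))) (m(b, N) = -1/(2*(2 + (b + b)/(N + b))) = -1/(2*(2 + (2*b)/(N + b))) = -1/(2*(2 + 2*b/(N + b))))
m(-76, O(5, 3)) - 46613 = (-1*24 - 1*(-76))/(4*(24 + 2*(-76))) - 46613 = (-24 + 76)/(4*(24 - 152)) - 46613 = (¼)*52/(-128) - 46613 = (¼)*(-1/128)*52 - 46613 = -13/128 - 46613 = -5966477/128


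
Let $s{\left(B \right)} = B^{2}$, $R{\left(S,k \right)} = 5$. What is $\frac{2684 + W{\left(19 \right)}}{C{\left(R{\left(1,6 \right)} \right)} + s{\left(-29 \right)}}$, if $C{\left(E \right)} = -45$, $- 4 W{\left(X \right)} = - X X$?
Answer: $\frac{11097}{3184} \approx 3.4852$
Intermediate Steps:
$W{\left(X \right)} = \frac{X^{2}}{4}$ ($W{\left(X \right)} = - \frac{- X X}{4} = - \frac{\left(-1\right) X^{2}}{4} = \frac{X^{2}}{4}$)
$\frac{2684 + W{\left(19 \right)}}{C{\left(R{\left(1,6 \right)} \right)} + s{\left(-29 \right)}} = \frac{2684 + \frac{19^{2}}{4}}{-45 + \left(-29\right)^{2}} = \frac{2684 + \frac{1}{4} \cdot 361}{-45 + 841} = \frac{2684 + \frac{361}{4}}{796} = \frac{11097}{4} \cdot \frac{1}{796} = \frac{11097}{3184}$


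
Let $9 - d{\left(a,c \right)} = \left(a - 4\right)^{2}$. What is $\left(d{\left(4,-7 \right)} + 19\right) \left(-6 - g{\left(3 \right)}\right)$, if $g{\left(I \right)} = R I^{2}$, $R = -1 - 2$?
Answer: $588$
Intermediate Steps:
$d{\left(a,c \right)} = 9 - \left(-4 + a\right)^{2}$ ($d{\left(a,c \right)} = 9 - \left(a - 4\right)^{2} = 9 - \left(-4 + a\right)^{2}$)
$R = -3$
$g{\left(I \right)} = - 3 I^{2}$
$\left(d{\left(4,-7 \right)} + 19\right) \left(-6 - g{\left(3 \right)}\right) = \left(\left(9 - \left(-4 + 4\right)^{2}\right) + 19\right) \left(-6 - - 3 \cdot 3^{2}\right) = \left(\left(9 - 0^{2}\right) + 19\right) \left(-6 - \left(-3\right) 9\right) = \left(\left(9 - 0\right) + 19\right) \left(-6 - -27\right) = \left(\left(9 + 0\right) + 19\right) \left(-6 + 27\right) = \left(9 + 19\right) 21 = 28 \cdot 21 = 588$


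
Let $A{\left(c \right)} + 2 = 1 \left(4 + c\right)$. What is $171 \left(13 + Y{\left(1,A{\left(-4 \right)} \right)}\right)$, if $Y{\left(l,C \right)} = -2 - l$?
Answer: $1710$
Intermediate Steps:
$A{\left(c \right)} = 2 + c$ ($A{\left(c \right)} = -2 + 1 \left(4 + c\right) = -2 + \left(4 + c\right) = 2 + c$)
$171 \left(13 + Y{\left(1,A{\left(-4 \right)} \right)}\right) = 171 \left(13 - 3\right) = 171 \cdot 10 = 1710$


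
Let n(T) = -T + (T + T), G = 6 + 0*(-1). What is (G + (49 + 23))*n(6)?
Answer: 468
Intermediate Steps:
G = 6 (G = 6 + 0 = 6)
n(T) = T (n(T) = -T + 2*T = T)
(G + (49 + 23))*n(6) = (6 + (49 + 23))*6 = (6 + 72)*6 = 78*6 = 468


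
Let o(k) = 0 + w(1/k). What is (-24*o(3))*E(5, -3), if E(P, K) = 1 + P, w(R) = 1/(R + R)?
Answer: -216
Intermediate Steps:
w(R) = 1/(2*R)
o(k) = k/2 (o(k) = 0 + 1/(2*((1/k))) = 0 + 1/(2*(1/k)) = 0 + k/2 = k/2)
(-24*o(3))*E(5, -3) = (-12*3)*(1 + 5) = -24*3/2*6 = -36*6 = -216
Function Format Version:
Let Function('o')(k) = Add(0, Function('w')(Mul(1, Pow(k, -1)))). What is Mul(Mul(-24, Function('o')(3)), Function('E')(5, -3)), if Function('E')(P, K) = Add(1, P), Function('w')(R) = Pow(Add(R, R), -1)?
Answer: -216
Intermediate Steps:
Function('w')(R) = Mul(Rational(1, 2), Pow(R, -1)) (Function('w')(R) = Pow(Mul(2, R), -1) = Mul(Rational(1, 2), Pow(R, -1)))
Function('o')(k) = Mul(Rational(1, 2), k) (Function('o')(k) = Add(0, Mul(Rational(1, 2), Pow(Mul(1, Pow(k, -1)), -1))) = Add(0, Mul(Rational(1, 2), Pow(Pow(k, -1), -1))) = Add(0, Mul(Rational(1, 2), k)) = Mul(Rational(1, 2), k))
Mul(Mul(-24, Function('o')(3)), Function('E')(5, -3)) = Mul(Mul(-24, Mul(Rational(1, 2), 3)), Add(1, 5)) = Mul(Mul(-24, Rational(3, 2)), 6) = Mul(-36, 6) = -216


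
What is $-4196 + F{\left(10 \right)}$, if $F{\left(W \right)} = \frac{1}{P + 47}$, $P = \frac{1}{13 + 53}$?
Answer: $- \frac{13020122}{3103} \approx -4196.0$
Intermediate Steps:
$P = \frac{1}{66} \approx 0.015152$
$F{\left(W \right)} = \frac{66}{3103}$ ($F{\left(W \right)} = \frac{1}{\frac{1}{66} + 47} = \frac{1}{\frac{3103}{66}} = \frac{66}{3103}$)
$-4196 + F{\left(10 \right)} = -4196 + \frac{66}{3103} = - \frac{13020122}{3103}$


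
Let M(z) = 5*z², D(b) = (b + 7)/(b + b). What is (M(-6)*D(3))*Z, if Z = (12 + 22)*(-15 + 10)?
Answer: -51000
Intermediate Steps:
D(b) = (7 + b)/(2*b) (D(b) = (7 + b)/((2*b)) = (7 + b)*(1/(2*b)) = (7 + b)/(2*b))
Z = -170 (Z = 34*(-5) = -170)
(M(-6)*D(3))*Z = ((5*(-6)²)*((½)*(7 + 3)/3))*(-170) = ((5*36)*((½)*(⅓)*10))*(-170) = (180*(5/3))*(-170) = 300*(-170) = -51000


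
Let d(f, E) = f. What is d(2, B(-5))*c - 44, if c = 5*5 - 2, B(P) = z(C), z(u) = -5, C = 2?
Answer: 2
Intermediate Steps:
B(P) = -5
c = 23 (c = 25 - 2 = 23)
d(2, B(-5))*c - 44 = 2*23 - 44 = 46 - 44 = 2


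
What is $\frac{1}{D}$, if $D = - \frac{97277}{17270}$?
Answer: $- \frac{17270}{97277} \approx -0.17753$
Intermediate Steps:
$D = - \frac{97277}{17270}$ ($D = \left(-97277\right) \frac{1}{17270} = - \frac{97277}{17270} \approx -5.6327$)
$\frac{1}{D} = \frac{1}{- \frac{97277}{17270}} = - \frac{17270}{97277}$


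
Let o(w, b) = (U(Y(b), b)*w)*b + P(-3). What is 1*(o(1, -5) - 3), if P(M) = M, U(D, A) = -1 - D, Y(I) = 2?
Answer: 9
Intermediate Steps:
o(w, b) = -3 - 3*b*w (o(w, b) = ((-1 - 1*2)*w)*b - 3 = ((-1 - 2)*w)*b - 3 = (-3*w)*b - 3 = -3*b*w - 3 = -3 - 3*b*w)
1*(o(1, -5) - 3) = 1*((-3 - 3*(-5)*1) - 3) = 1*((-3 + 15) - 3) = 1*(12 - 3) = 1*9 = 9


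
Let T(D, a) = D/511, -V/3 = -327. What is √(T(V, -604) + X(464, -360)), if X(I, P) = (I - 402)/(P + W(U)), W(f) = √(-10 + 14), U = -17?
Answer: 23*√27623638/91469 ≈ 1.3216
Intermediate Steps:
W(f) = 2 (W(f) = √4 = 2)
X(I, P) = (-402 + I)/(2 + P) (X(I, P) = (I - 402)/(P + 2) = (-402 + I)/(2 + P))
V = 981 (V = -3*(-327) = 981)
T(D, a) = D/511 (T(D, a) = D*(1/511) = D/511)
√(T(V, -604) + X(464, -360)) = √((1/511)*981 + (-402 + 464)/(2 - 360)) = √(981/511 + 62/(-358)) = √(981/511 - 1/358*62) = √(981/511 - 31/179) = √(159758/91469) = 23*√27623638/91469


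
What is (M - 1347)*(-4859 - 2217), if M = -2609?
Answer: 27992656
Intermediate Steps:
(M - 1347)*(-4859 - 2217) = (-2609 - 1347)*(-4859 - 2217) = -3956*(-7076) = 27992656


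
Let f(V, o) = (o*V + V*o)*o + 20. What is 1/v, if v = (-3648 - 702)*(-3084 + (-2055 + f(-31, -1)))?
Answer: 1/22537350 ≈ 4.4371e-8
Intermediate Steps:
f(V, o) = 20 + 2*V*o² (f(V, o) = (V*o + V*o)*o + 20 = (2*V*o)*o + 20 = 2*V*o² + 20 = 20 + 2*V*o²)
v = 22537350 (v = (-3648 - 702)*(-3084 + (-2055 + (20 + 2*(-31)*(-1)²))) = -4350*(-3084 + (-2055 + (20 + 2*(-31)*1))) = -4350*(-3084 + (-2055 + (20 - 62))) = -4350*(-3084 + (-2055 - 42)) = -4350*(-3084 - 2097) = -4350*(-5181) = 22537350)
1/v = 1/22537350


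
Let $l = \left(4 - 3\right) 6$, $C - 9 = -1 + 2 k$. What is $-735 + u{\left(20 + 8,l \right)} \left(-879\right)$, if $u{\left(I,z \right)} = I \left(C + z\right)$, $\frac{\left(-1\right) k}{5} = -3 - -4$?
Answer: $-99183$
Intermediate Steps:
$k = -5$ ($k = - 5 \left(-3 - -4\right) = - 5 \left(-3 + 4\right) = \left(-5\right) 1 = -5$)
$C = -2$ ($C = 9 + \left(-1 + 2 \left(-5\right)\right) = 9 - 11 = -2$)
$l = 6$ ($l = 1 \cdot 6 = 6$)
$u{\left(I,z \right)} = I \left(-2 + z\right)$
$-735 + u{\left(20 + 8,l \right)} \left(-879\right) = -735 + \left(20 + 8\right) \left(-2 + 6\right) \left(-879\right) = -735 + 28 \cdot 4 \left(-879\right) = -735 + 112 \left(-879\right) = -735 - 98448 = -99183$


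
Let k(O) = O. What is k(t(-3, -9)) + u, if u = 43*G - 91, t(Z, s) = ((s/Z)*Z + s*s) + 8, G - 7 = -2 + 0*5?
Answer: 204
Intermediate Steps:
G = 5 (G = 7 + (-2 + 0*5) = 7 + (-2 + 0) = 7 - 2 = 5)
t(Z, s) = 8 + s + s**2 (t(Z, s) = (s + s**2) + 8 = 8 + s + s**2)
u = 124 (u = 43*5 - 91 = 215 - 91 = 124)
k(t(-3, -9)) + u = (8 - 9 + (-9)**2) + 124 = (8 - 9 + 81) + 124 = 80 + 124 = 204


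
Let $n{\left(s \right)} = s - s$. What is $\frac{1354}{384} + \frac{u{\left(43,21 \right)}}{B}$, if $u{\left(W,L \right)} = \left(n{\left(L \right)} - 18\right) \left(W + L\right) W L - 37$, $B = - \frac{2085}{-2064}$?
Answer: $- \frac{137418073613}{133440} \approx -1.0298 \cdot 10^{6}$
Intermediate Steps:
$B = \frac{695}{688}$ ($B = \left(-2085\right) \left(- \frac{1}{2064}\right) = \frac{695}{688} \approx 1.0102$)
$n{\left(s \right)} = 0$
$u{\left(W,L \right)} = -37 + L W \left(- 18 L - 18 W\right)$ ($u{\left(W,L \right)} = \left(0 - 18\right) \left(W + L\right) W L - 37 = - 18 \left(L + W\right) W L - 37 = \left(- 18 L - 18 W\right) W L - 37 = W \left(- 18 L - 18 W\right) L - 37 = L W \left(- 18 L - 18 W\right) - 37 = -37 + L W \left(- 18 L - 18 W\right)$)
$\frac{1354}{384} + \frac{u{\left(43,21 \right)}}{B} = \frac{1354}{384} + \frac{-37 - 378 \cdot 43^{2} - 774 \cdot 21^{2}}{\frac{695}{688}} = 1354 \cdot \frac{1}{384} + \left(-37 - 378 \cdot 1849 - 774 \cdot 441\right) \frac{688}{695} = \frac{677}{192} + \left(-37 - 698922 - 341334\right) \frac{688}{695} = \frac{677}{192} - \frac{715721584}{695} = - \frac{137418073613}{133440}$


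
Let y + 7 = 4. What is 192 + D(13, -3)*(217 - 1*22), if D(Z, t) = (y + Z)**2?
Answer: 19692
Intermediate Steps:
y = -3 (y = -7 + 4 = -3)
D(Z, t) = (-3 + Z)**2
192 + D(13, -3)*(217 - 1*22) = 192 + (-3 + 13)**2*(217 - 1*22) = 192 + 10**2*(217 - 22) = 192 + 100*195 = 192 + 19500 = 19692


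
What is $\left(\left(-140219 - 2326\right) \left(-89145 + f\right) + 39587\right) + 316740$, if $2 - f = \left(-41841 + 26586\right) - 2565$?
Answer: $10167093362$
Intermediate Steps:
$f = 17822$ ($f = 2 - \left(\left(-41841 + 26586\right) - 2565\right) = 2 - \left(-15255 - 2565\right) = 2 - -17820 = 2 + 17820 = 17822$)
$\left(\left(-140219 - 2326\right) \left(-89145 + f\right) + 39587\right) + 316740 = \left(\left(-140219 - 2326\right) \left(-89145 + 17822\right) + 39587\right) + 316740 = \left(\left(-142545\right) \left(-71323\right) + 39587\right) + 316740 = \left(10166737035 + 39587\right) + 316740 = 10166776622 + 316740 = 10167093362$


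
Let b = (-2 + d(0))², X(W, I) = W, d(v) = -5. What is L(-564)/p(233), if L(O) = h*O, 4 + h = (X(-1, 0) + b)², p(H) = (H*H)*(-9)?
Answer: 432400/162867 ≈ 2.6549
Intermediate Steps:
p(H) = -9*H² (p(H) = H²*(-9) = -9*H²)
b = 49 (b = (-2 - 5)² = (-7)² = 49)
h = 2300 (h = -4 + (-1 + 49)² = -4 + 48² = -4 + 2304 = 2300)
L(O) = 2300*O
L(-564)/p(233) = (2300*(-564))/((-9*233²)) = -1297200/((-9*54289)) = -1297200/(-488601) = -1297200*(-1/488601) = 432400/162867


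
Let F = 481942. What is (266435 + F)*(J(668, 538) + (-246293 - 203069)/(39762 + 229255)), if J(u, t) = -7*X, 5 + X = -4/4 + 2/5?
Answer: 5396923087542/192155 ≈ 2.8086e+7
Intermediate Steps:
X = -28/5 (X = -5 + (-4/4 + 2/5) = -5 + (-4*1/4 + 2*(1/5)) = -5 + (-1 + 2/5) = -5 - 3/5 = -28/5 ≈ -5.6000)
J(u, t) = 196/5 (J(u, t) = -7*(-28/5) = 196/5)
(266435 + F)*(J(668, 538) + (-246293 - 203069)/(39762 + 229255)) = (266435 + 481942)*(196/5 + (-246293 - 203069)/(39762 + 229255)) = 748377*(196/5 - 449362/269017) = 748377*(50480522/1345085) = 5396923087542/192155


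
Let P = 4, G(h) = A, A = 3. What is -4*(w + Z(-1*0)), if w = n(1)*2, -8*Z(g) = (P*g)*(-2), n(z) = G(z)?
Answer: -24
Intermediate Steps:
G(h) = 3
n(z) = 3
Z(g) = g (Z(g) = -4*g*(-2)/8 = -(-1)*g = g)
w = 6 (w = 3*2 = 6)
-4*(w + Z(-1*0)) = -4*(6 - 1*0) = -4*(6 + 0) = -4*6 = -24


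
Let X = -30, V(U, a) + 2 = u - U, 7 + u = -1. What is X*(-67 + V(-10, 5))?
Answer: 2010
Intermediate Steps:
u = -8 (u = -7 - 1 = -8)
V(U, a) = -10 - U (V(U, a) = -2 + (-8 - U) = -10 - U)
X*(-67 + V(-10, 5)) = -30*(-67 + (-10 - 1*(-10))) = -30*(-67 + (-10 + 10)) = -30*(-67 + 0) = -30*(-67) = 2010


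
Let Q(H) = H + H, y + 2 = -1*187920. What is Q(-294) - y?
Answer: 187334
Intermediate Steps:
y = -187922 (y = -2 - 1*187920 = -2 - 187920 = -187922)
Q(H) = 2*H
Q(-294) - y = 2*(-294) - 1*(-187922) = -588 + 187922 = 187334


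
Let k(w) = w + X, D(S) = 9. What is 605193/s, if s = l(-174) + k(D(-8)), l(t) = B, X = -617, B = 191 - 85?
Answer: -605193/502 ≈ -1205.6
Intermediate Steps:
B = 106
l(t) = 106
k(w) = -617 + w (k(w) = w - 617 = -617 + w)
s = -502 (s = 106 + (-617 + 9) = 106 - 608 = -502)
605193/s = 605193/(-502) = 605193*(-1/502) = -605193/502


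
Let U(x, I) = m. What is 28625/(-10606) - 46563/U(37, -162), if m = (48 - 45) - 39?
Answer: 82136113/63636 ≈ 1290.7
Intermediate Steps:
m = -36 (m = 3 - 39 = -36)
U(x, I) = -36
28625/(-10606) - 46563/U(37, -162) = 28625/(-10606) - 46563/(-36) = 28625*(-1/10606) - 46563*(-1/36) = -28625/10606 + 15521/12 = 82136113/63636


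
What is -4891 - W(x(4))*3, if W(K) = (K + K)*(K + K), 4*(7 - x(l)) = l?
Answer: -5323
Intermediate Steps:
x(l) = 7 - l/4
W(K) = 4*K**2 (W(K) = (2*K)*(2*K) = 4*K**2)
-4891 - W(x(4))*3 = -4891 - 4*(7 - 1/4*4)**2*3 = -4891 - 4*(7 - 1)**2*3 = -4891 - 4*6**2*3 = -4891 - 4*36*3 = -4891 - 144*3 = -4891 - 1*432 = -4891 - 432 = -5323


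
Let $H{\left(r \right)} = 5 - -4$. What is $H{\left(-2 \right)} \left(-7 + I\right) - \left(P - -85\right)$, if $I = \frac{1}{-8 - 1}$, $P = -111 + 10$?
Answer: $-48$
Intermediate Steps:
$P = -101$
$H{\left(r \right)} = 9$ ($H{\left(r \right)} = 5 + 4 = 9$)
$I = - \frac{1}{9}$ ($I = \frac{1}{-9} = - \frac{1}{9} \approx -0.11111$)
$H{\left(-2 \right)} \left(-7 + I\right) - \left(P - -85\right) = 9 \left(-7 - \frac{1}{9}\right) - \left(-101 - -85\right) = 9 \left(- \frac{64}{9}\right) - \left(-101 + 85\right) = -64 - -16 = -64 + 16 = -48$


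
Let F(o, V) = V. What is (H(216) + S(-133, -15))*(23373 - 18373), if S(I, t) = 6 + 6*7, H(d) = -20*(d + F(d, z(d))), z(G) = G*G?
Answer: -4686960000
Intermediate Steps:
z(G) = G²
H(d) = -20*d - 20*d² (H(d) = -20*(d + d²) = -20*d - 20*d²)
S(I, t) = 48 (S(I, t) = 6 + 42 = 48)
(H(216) + S(-133, -15))*(23373 - 18373) = (20*216*(-1 - 1*216) + 48)*(23373 - 18373) = (20*216*(-1 - 216) + 48)*5000 = (20*216*(-217) + 48)*5000 = (-937440 + 48)*5000 = -937392*5000 = -4686960000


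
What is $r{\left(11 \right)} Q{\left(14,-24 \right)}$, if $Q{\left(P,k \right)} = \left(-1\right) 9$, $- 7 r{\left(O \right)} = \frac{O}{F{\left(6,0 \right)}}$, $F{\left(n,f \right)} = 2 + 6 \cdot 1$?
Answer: $\frac{99}{56} \approx 1.7679$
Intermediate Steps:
$F{\left(n,f \right)} = 8$ ($F{\left(n,f \right)} = 2 + 6 = 8$)
$r{\left(O \right)} = - \frac{O}{56}$ ($r{\left(O \right)} = - \frac{O \frac{1}{8}}{7} = - \frac{\frac{1}{8} O}{7} = - \frac{O}{56}$)
$Q{\left(P,k \right)} = -9$
$r{\left(11 \right)} Q{\left(14,-24 \right)} = \left(- \frac{1}{56}\right) 11 \left(-9\right) = \left(- \frac{11}{56}\right) \left(-9\right) = \frac{99}{56}$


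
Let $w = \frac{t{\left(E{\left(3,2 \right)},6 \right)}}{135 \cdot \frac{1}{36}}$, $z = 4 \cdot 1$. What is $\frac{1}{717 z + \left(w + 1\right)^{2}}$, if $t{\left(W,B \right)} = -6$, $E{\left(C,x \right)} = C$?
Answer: $\frac{25}{71709} \approx 0.00034863$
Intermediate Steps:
$z = 4$
$w = - \frac{8}{5}$ ($w = - \frac{6}{135 \cdot \frac{1}{36}} = - \frac{6}{\frac{15}{4}} = \left(-6\right) \frac{4}{15} = - \frac{8}{5} \approx -1.6$)
$\frac{1}{717 z + \left(w + 1\right)^{2}} = \frac{1}{717 \cdot 4 + \left(- \frac{8}{5} + 1\right)^{2}} = \frac{1}{2868 + \left(- \frac{3}{5}\right)^{2}} = \frac{1}{2868 + \frac{9}{25}} = \frac{1}{\frac{71709}{25}} = \frac{25}{71709}$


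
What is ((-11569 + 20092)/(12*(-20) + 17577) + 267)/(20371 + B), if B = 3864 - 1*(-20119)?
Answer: 772917/128160883 ≈ 0.0060308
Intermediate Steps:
B = 23983 (B = 3864 + 20119 = 23983)
((-11569 + 20092)/(12*(-20) + 17577) + 267)/(20371 + B) = ((-11569 + 20092)/(12*(-20) + 17577) + 267)/(20371 + 23983) = (8523/(-240 + 17577) + 267)/44354 = (8523/17337 + 267)*(1/44354) = (8523*(1/17337) + 267)*(1/44354) = (2841/5779 + 267)*(1/44354) = (1545834/5779)*(1/44354) = 772917/128160883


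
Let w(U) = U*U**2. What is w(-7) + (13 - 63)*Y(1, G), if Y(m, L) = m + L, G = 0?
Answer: -393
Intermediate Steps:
w(U) = U**3
Y(m, L) = L + m
w(-7) + (13 - 63)*Y(1, G) = (-7)**3 + (13 - 63)*(0 + 1) = -343 - 50*1 = -343 - 50 = -393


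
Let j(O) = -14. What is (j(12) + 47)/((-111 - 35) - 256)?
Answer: -11/134 ≈ -0.082090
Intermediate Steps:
(j(12) + 47)/((-111 - 35) - 256) = (-14 + 47)/((-111 - 35) - 256) = 33/(-146 - 256) = 33/(-402) = 33*(-1/402) = -11/134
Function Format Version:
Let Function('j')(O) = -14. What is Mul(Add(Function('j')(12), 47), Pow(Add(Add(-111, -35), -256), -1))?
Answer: Rational(-11, 134) ≈ -0.082090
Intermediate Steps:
Mul(Add(Function('j')(12), 47), Pow(Add(Add(-111, -35), -256), -1)) = Mul(Add(-14, 47), Pow(Add(Add(-111, -35), -256), -1)) = Mul(33, Pow(Add(-146, -256), -1)) = Mul(33, Pow(-402, -1)) = Mul(33, Rational(-1, 402)) = Rational(-11, 134)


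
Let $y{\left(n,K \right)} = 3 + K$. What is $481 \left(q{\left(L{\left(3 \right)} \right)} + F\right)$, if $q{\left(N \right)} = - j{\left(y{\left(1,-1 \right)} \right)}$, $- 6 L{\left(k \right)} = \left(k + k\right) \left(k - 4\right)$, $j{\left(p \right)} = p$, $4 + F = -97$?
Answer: $-49543$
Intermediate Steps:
$F = -101$ ($F = -4 - 97 = -101$)
$L{\left(k \right)} = - \frac{k \left(-4 + k\right)}{3}$ ($L{\left(k \right)} = - \frac{\left(k + k\right) \left(k - 4\right)}{6} = - \frac{2 k \left(-4 + k\right)}{6} = - \frac{k \left(-4 + k\right)}{3}$)
$q{\left(N \right)} = -2$ ($q{\left(N \right)} = - (3 - 1) = \left(-1\right) 2 = -2$)
$481 \left(q{\left(L{\left(3 \right)} \right)} + F\right) = 481 \left(-2 - 101\right) = 481 \left(-103\right) = -49543$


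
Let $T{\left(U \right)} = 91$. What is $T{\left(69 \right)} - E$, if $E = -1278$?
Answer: $1369$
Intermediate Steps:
$T{\left(69 \right)} - E = 91 - -1278 = 91 + 1278 = 1369$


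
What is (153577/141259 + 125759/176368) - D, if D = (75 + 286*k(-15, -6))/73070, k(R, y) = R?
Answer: 338224833328527/182043436348784 ≈ 1.8579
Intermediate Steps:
D = -843/14614 (D = (75 + 286*(-15))/73070 = (75 - 4290)*(1/73070) = -4215*1/73070 = -843/14614 ≈ -0.057684)
(153577/141259 + 125759/176368) - D = (153577/141259 + 125759/176368) - 1*(-843/14614) = (153577*(1/141259) + 125759*(1/176368)) + 843/14614 = (153577/141259 + 125759/176368) + 843/14614 = 44850658917/24913567312 + 843/14614 = 338224833328527/182043436348784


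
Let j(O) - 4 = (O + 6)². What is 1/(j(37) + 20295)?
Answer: 1/22148 ≈ 4.5151e-5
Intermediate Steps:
j(O) = 4 + (6 + O)² (j(O) = 4 + (O + 6)² = 4 + (6 + O)²)
1/(j(37) + 20295) = 1/((4 + (6 + 37)²) + 20295) = 1/((4 + 43²) + 20295) = 1/((4 + 1849) + 20295) = 1/(1853 + 20295) = 1/22148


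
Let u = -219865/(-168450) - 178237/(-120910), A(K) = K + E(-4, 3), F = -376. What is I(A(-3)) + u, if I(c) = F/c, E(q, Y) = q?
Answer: 80543561506/1425710265 ≈ 56.494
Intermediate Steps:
A(K) = -4 + K (A(K) = K - 4 = -4 + K)
I(c) = -376/c
u = 566078998/203672895 (u = -219865*(-1/168450) - 178237*(-1/120910) = 43973/33690 + 178237/120910 = 566078998/203672895 ≈ 2.7794)
I(A(-3)) + u = -376/(-4 - 3) + 566078998/203672895 = -376/(-7) + 566078998/203672895 = -376*(-1/7) + 566078998/203672895 = 376/7 + 566078998/203672895 = 80543561506/1425710265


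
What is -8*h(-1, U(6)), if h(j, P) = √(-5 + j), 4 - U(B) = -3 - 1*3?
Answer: -8*I*√6 ≈ -19.596*I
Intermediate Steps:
U(B) = 10 (U(B) = 4 - (-3 - 1*3) = 4 - (-3 - 3) = 4 - 1*(-6) = 4 + 6 = 10)
-8*h(-1, U(6)) = -8*√(-5 - 1) = -8*I*√6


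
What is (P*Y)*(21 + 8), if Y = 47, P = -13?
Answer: -17719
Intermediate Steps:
(P*Y)*(21 + 8) = (-13*47)*(21 + 8) = -611*29 = -17719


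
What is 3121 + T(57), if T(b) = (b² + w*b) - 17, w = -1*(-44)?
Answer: 8861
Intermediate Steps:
w = 44
T(b) = -17 + b² + 44*b (T(b) = (b² + 44*b) - 17 = -17 + b² + 44*b)
3121 + T(57) = 3121 + (-17 + 57² + 44*57) = 3121 + (-17 + 3249 + 2508) = 3121 + 5740 = 8861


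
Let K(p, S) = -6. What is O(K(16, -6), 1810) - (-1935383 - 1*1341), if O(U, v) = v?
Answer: 1938534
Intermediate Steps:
O(K(16, -6), 1810) - (-1935383 - 1*1341) = 1810 - (-1935383 - 1*1341) = 1810 - (-1935383 - 1341) = 1810 - 1*(-1936724) = 1810 + 1936724 = 1938534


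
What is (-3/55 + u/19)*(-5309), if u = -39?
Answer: 11690418/1045 ≈ 11187.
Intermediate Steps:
(-3/55 + u/19)*(-5309) = (-3/55 - 39/19)*(-5309) = -2202/1045*(-5309) = 11690418/1045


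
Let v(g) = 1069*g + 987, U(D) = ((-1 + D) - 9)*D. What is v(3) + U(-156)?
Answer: 30090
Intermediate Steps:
U(D) = D*(-10 + D) (U(D) = (-10 + D)*D = D*(-10 + D))
v(g) = 987 + 1069*g
v(3) + U(-156) = (987 + 1069*3) - 156*(-10 - 156) = (987 + 3207) - 156*(-166) = 4194 + 25896 = 30090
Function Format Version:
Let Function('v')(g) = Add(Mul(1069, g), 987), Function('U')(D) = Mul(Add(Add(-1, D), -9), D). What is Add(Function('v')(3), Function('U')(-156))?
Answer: 30090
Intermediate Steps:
Function('U')(D) = Mul(D, Add(-10, D)) (Function('U')(D) = Mul(Add(-10, D), D) = Mul(D, Add(-10, D)))
Function('v')(g) = Add(987, Mul(1069, g))
Add(Function('v')(3), Function('U')(-156)) = Add(Add(987, Mul(1069, 3)), Mul(-156, Add(-10, -156))) = Add(Add(987, 3207), Mul(-156, -166)) = Add(4194, 25896) = 30090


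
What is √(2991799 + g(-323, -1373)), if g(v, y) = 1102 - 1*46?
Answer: √2992855 ≈ 1730.0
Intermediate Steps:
g(v, y) = 1056 (g(v, y) = 1102 - 46 = 1056)
√(2991799 + g(-323, -1373)) = √(2991799 + 1056) = √2992855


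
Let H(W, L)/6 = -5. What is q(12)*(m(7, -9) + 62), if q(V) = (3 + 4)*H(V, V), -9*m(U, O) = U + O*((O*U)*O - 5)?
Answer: -392630/3 ≈ -1.3088e+5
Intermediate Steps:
H(W, L) = -30 (H(W, L) = 6*(-5) = -30)
m(U, O) = -U/9 - O*(-5 + U*O²)/9 (m(U, O) = -(U + O*((O*U)*O - 5))/9 = -(U + O*(U*O² - 5))/9 = -(U + O*(-5 + U*O²))/9 = -U/9 - O*(-5 + U*O²)/9)
q(V) = -210 (q(V) = (3 + 4)*(-30) = 7*(-30) = -210)
q(12)*(m(7, -9) + 62) = -210*((-⅑*7 + (5/9)*(-9) - ⅑*7*(-9)³) + 62) = -210*((-7/9 - 5 - ⅑*7*(-729)) + 62) = -210*((-7/9 - 5 + 567) + 62) = -210*(5051/9 + 62) = -210*5609/9 = -392630/3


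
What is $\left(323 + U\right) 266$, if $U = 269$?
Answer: $157472$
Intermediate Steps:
$\left(323 + U\right) 266 = \left(323 + 269\right) 266 = 592 \cdot 266 = 157472$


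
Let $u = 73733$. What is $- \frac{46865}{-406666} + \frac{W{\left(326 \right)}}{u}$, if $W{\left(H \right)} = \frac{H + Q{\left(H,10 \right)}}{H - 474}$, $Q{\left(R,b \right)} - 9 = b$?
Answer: $\frac{19664356265}{170682162244} \approx 0.11521$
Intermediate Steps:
$Q{\left(R,b \right)} = 9 + b$
$W{\left(H \right)} = \frac{19 + H}{-474 + H}$ ($W{\left(H \right)} = \frac{H + \left(9 + 10\right)}{H - 474} = \frac{H + 19}{-474 + H} = \frac{19 + H}{-474 + H}$)
$- \frac{46865}{-406666} + \frac{W{\left(326 \right)}}{u} = - \frac{46865}{-406666} + \frac{\frac{1}{-474 + 326} \left(19 + 326\right)}{73733} = \left(-46865\right) \left(- \frac{1}{406666}\right) + \frac{1}{-148} \cdot 345 \cdot \frac{1}{73733} = \frac{3605}{31282} + \left(- \frac{1}{148}\right) 345 \cdot \frac{1}{73733} = \frac{3605}{31282} - \frac{345}{10912484} = \frac{19664356265}{170682162244}$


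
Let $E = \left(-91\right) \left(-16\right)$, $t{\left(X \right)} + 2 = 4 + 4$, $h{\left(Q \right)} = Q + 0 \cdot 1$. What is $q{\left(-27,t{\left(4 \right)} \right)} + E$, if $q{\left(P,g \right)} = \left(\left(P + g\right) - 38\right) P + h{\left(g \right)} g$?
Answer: $3085$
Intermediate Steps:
$h{\left(Q \right)} = Q$ ($h{\left(Q \right)} = Q + 0 = Q$)
$t{\left(X \right)} = 6$ ($t{\left(X \right)} = -2 + \left(4 + 4\right) = -2 + 8 = 6$)
$q{\left(P,g \right)} = g^{2} + P \left(-38 + P + g\right)$ ($q{\left(P,g \right)} = \left(\left(P + g\right) - 38\right) P + g g = \left(-38 + P + g\right) P + g^{2} = P \left(-38 + P + g\right) + g^{2} = g^{2} + P \left(-38 + P + g\right)$)
$E = 1456$
$q{\left(-27,t{\left(4 \right)} \right)} + E = \left(\left(-27\right)^{2} + 6^{2} - -1026 - 162\right) + 1456 = \left(729 + 36 + 1026 - 162\right) + 1456 = 1629 + 1456 = 3085$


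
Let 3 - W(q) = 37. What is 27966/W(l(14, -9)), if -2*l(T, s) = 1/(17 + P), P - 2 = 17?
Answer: -13983/17 ≈ -822.53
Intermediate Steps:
P = 19 (P = 2 + 17 = 19)
l(T, s) = -1/72 (l(T, s) = -1/(2*(17 + 19)) = -½/36 = -½*1/36 = -1/72)
W(q) = -34 (W(q) = 3 - 1*37 = 3 - 37 = -34)
27966/W(l(14, -9)) = 27966/(-34) = 27966*(-1/34) = -13983/17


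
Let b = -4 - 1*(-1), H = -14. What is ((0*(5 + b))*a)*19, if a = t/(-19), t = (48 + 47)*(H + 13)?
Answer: 0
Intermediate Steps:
b = -3 (b = -4 + 1 = -3)
t = -95 (t = (48 + 47)*(-14 + 13) = 95*(-1) = -95)
a = 5 (a = -95/(-19) = -95*(-1/19) = 5)
((0*(5 + b))*a)*19 = ((0*(5 - 3))*5)*19 = ((0*2)*5)*19 = (0*5)*19 = 0*19 = 0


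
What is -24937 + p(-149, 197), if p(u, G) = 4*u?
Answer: -25533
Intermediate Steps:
-24937 + p(-149, 197) = -24937 + 4*(-149) = -24937 - 596 = -25533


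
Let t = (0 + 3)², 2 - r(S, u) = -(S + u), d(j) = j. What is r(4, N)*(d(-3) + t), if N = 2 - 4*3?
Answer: -24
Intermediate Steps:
N = -10 (N = 2 - 12 = -10)
r(S, u) = 2 + S + u (r(S, u) = 2 - (-1)*(S + u) = 2 - (-S - u) = 2 + (S + u) = 2 + S + u)
t = 9 (t = 3² = 9)
r(4, N)*(d(-3) + t) = (2 + 4 - 10)*(-3 + 9) = -4*6 = -24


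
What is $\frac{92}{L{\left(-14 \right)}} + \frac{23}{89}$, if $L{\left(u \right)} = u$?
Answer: $- \frac{3933}{623} \approx -6.313$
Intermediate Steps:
$\frac{92}{L{\left(-14 \right)}} + \frac{23}{89} = \frac{92}{-14} + \frac{23}{89} = 92 \left(- \frac{1}{14}\right) + 23 \cdot \frac{1}{89} = - \frac{46}{7} + \frac{23}{89} = - \frac{3933}{623}$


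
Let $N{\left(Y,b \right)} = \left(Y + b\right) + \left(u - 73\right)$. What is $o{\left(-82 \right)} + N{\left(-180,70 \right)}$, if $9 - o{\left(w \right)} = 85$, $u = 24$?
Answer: $-235$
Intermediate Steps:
$o{\left(w \right)} = -76$ ($o{\left(w \right)} = 9 - 85 = -76$)
$N{\left(Y,b \right)} = -49 + Y + b$ ($N{\left(Y,b \right)} = \left(Y + b\right) + \left(24 - 73\right) = \left(Y + b\right) - 49 = -49 + Y + b$)
$o{\left(-82 \right)} + N{\left(-180,70 \right)} = -76 - 159 = -235$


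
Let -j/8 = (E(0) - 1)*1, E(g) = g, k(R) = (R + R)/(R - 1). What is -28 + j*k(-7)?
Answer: -14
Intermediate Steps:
k(R) = 2*R/(-1 + R) (k(R) = (2*R)/(-1 + R) = 2*R/(-1 + R))
j = 8 (j = -8*(0 - 1) = -(-8) = -8*(-1) = 8)
-28 + j*k(-7) = -28 + 8*(2*(-7)/(-1 - 7)) = -28 + 8*(2*(-7)/(-8)) = -28 + 8*(2*(-7)*(-1/8)) = -28 + 8*(7/4) = -28 + 14 = -14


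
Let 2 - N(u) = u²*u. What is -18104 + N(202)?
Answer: -8260510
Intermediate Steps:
N(u) = 2 - u³ (N(u) = 2 - u²*u = 2 - u³)
-18104 + N(202) = -18104 + (2 - 1*202³) = -18104 + (2 - 1*8242408) = -18104 + (2 - 8242408) = -18104 - 8242406 = -8260510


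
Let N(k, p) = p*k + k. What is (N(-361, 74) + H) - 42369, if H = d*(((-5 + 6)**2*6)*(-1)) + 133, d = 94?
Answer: -69875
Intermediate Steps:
N(k, p) = k + k*p (N(k, p) = k*p + k = k + k*p)
H = -431 (H = 94*(((-5 + 6)**2*6)*(-1)) + 133 = 94*((1**2*6)*(-1)) + 133 = 94*((1*6)*(-1)) + 133 = 94*(6*(-1)) + 133 = 94*(-6) + 133 = -564 + 133 = -431)
(N(-361, 74) + H) - 42369 = (-361*(1 + 74) - 431) - 42369 = (-361*75 - 431) - 42369 = (-27075 - 431) - 42369 = -27506 - 42369 = -69875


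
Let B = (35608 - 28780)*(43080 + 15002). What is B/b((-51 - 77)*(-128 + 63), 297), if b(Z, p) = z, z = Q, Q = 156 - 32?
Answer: 99145974/31 ≈ 3.1983e+6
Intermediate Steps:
B = 396583896 (B = 6828*58082 = 396583896)
Q = 124
z = 124
b(Z, p) = 124
B/b((-51 - 77)*(-128 + 63), 297) = 396583896/124 = 396583896*(1/124) = 99145974/31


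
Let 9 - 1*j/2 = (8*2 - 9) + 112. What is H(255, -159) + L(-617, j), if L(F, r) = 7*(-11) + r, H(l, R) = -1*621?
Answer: -918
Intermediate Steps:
j = -220 (j = 18 - 2*((8*2 - 9) + 112) = 18 - 2*((16 - 9) + 112) = 18 - 2*(7 + 112) = 18 - 2*119 = 18 - 238 = -220)
H(l, R) = -621
L(F, r) = -77 + r
H(255, -159) + L(-617, j) = -621 + (-77 - 220) = -621 - 297 = -918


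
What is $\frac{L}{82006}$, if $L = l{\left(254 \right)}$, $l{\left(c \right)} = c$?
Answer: $\frac{127}{41003} \approx 0.0030973$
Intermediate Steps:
$L = 254$
$\frac{L}{82006} = \frac{254}{82006} = 254 \cdot \frac{1}{82006} = \frac{127}{41003}$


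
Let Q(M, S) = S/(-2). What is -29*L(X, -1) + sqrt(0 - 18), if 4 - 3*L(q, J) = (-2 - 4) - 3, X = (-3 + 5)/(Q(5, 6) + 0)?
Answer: -377/3 + 3*I*sqrt(2) ≈ -125.67 + 4.2426*I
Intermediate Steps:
Q(M, S) = -S/2 (Q(M, S) = S*(-1/2) = -S/2)
X = -2/3 (X = (-3 + 5)/(-1/2*6 + 0) = 2/(-3 + 0) = 2/(-3) = 2*(-1/3) = -2/3 ≈ -0.66667)
L(q, J) = 13/3 (L(q, J) = 4/3 - ((-2 - 4) - 3)/3 = 4/3 - (-6 - 3)/3 = 4/3 - 1/3*(-9) = 4/3 + 3 = 13/3)
-29*L(X, -1) + sqrt(0 - 18) = -29*13/3 + sqrt(0 - 18) = -377/3 + sqrt(-18) = -377/3 + 3*I*sqrt(2)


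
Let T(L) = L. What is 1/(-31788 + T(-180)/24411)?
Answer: -8137/258659016 ≈ -3.1458e-5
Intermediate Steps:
1/(-31788 + T(-180)/24411) = 1/(-31788 - 180/24411) = 1/(-31788 - 180*1/24411) = 1/(-31788 - 60/8137) = 1/(-258659016/8137) = -8137/258659016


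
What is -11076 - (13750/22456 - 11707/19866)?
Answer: -25209870149/2276076 ≈ -11076.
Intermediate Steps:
-11076 - (13750/22456 - 11707/19866) = -11076 - (13750*(1/22456) - 11707*1/19866) = -11076 - (6875/11228 - 11707/19866) = -11076 - 1*52373/2276076 = -11076 - 52373/2276076 = -25209870149/2276076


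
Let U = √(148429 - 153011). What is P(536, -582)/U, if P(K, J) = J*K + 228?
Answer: 155862*I*√4582/2291 ≈ 4605.1*I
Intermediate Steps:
P(K, J) = 228 + J*K
U = I*√4582 (U = √(-4582) = I*√4582 ≈ 67.69*I)
P(536, -582)/U = (228 - 582*536)/((I*√4582)) = (228 - 311952)*(-I*√4582/4582) = -(-155862)*I*√4582/2291 = 155862*I*√4582/2291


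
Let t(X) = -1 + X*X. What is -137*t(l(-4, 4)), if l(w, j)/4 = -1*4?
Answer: -34935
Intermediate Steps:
l(w, j) = -16 (l(w, j) = 4*(-1*4) = 4*(-4) = -16)
t(X) = -1 + X²
-137*t(l(-4, 4)) = -137*(-1 + (-16)²) = -137*(-1 + 256) = -137*255 = -34935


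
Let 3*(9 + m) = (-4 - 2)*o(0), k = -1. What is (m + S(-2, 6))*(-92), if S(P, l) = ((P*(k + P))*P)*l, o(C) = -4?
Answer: 6716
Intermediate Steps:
S(P, l) = l*P²*(-1 + P) (S(P, l) = ((P*(-1 + P))*P)*l = (P²*(-1 + P))*l = l*P²*(-1 + P))
m = -1 (m = -9 + ((-4 - 2)*(-4))/3 = -9 + (-6*(-4))/3 = -9 + (⅓)*24 = -9 + 8 = -1)
(m + S(-2, 6))*(-92) = (-1 + 6*(-2)²*(-1 - 2))*(-92) = (-1 + 6*4*(-3))*(-92) = (-1 - 72)*(-92) = -73*(-92) = 6716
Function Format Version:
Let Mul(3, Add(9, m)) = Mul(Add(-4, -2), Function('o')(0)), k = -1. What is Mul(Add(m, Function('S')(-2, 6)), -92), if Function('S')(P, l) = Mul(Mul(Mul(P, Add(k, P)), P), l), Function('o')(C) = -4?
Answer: 6716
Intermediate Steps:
Function('S')(P, l) = Mul(l, Pow(P, 2), Add(-1, P)) (Function('S')(P, l) = Mul(Mul(Mul(P, Add(-1, P)), P), l) = Mul(Mul(Pow(P, 2), Add(-1, P)), l) = Mul(l, Pow(P, 2), Add(-1, P)))
m = -1 (m = Add(-9, Mul(Rational(1, 3), Mul(Add(-4, -2), -4))) = Add(-9, Mul(Rational(1, 3), Mul(-6, -4))) = Add(-9, Mul(Rational(1, 3), 24)) = Add(-9, 8) = -1)
Mul(Add(m, Function('S')(-2, 6)), -92) = Mul(Add(-1, Mul(6, Pow(-2, 2), Add(-1, -2))), -92) = Mul(Add(-1, Mul(6, 4, -3)), -92) = Mul(Add(-1, -72), -92) = Mul(-73, -92) = 6716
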